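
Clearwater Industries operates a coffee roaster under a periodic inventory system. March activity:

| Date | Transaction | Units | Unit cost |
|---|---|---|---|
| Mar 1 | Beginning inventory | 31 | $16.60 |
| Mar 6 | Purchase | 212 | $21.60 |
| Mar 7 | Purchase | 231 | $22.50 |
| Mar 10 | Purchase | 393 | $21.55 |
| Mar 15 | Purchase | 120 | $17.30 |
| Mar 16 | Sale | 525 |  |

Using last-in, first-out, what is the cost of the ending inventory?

Mar 16, 525 sold [LIFO — newest first]: 120 @ $17.30 + 393 @ $21.55 + 12 @ $22.50 = $10,815.15
Ending inventory: 31 @ $16.60 + 212 @ $21.60 + 219 @ $22.50 = $10,021.30

Ending inventory = $10,021.30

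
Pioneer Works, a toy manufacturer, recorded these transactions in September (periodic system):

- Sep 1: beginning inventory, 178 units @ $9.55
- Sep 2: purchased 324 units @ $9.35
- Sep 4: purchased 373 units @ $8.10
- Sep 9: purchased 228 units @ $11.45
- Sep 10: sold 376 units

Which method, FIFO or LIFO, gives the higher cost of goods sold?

FIFO COGS: 178 @ $9.55 + 198 @ $9.35 = $3,551.20
LIFO COGS: 228 @ $11.45 + 148 @ $8.10 = $3,809.40

LIFO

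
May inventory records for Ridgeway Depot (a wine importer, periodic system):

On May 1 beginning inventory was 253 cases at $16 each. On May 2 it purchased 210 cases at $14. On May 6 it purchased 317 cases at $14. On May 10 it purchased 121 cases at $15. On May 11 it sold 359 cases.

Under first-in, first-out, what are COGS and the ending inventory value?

May 11, 359 sold [FIFO — oldest first]: 253 @ $16 + 106 @ $14 = $5,532
Ending inventory: 104 @ $14 + 317 @ $14 + 121 @ $15 = $7,709
Check: goods available $13,241 = COGS $5,532 + ending $7,709

COGS = $5,532; ending inventory = $7,709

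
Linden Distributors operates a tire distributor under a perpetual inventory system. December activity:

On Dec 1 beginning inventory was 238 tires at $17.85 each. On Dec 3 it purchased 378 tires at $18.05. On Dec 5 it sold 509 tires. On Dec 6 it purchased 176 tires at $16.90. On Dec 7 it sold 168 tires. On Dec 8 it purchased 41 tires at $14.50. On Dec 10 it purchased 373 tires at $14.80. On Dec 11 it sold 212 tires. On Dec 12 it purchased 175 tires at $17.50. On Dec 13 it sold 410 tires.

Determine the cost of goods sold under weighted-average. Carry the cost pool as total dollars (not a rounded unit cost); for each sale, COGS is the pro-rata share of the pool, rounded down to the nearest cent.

COGS = $21,903.09

After Dec 1: 238 on hand, pool $4,248.30 (≈ $17.8500 each)
After Dec 3: 616 on hand, pool $11,071.20 (≈ $17.9727 each)
Dec 5, sell 509: 509/616 × $11,071.20 → $9,148.11
After Dec 6: 283 on hand, pool $4,897.49 (≈ $17.3056 each)
Dec 7, sell 168: 168/283 × $4,897.49 → $2,907.34
After Dec 8: 156 on hand, pool $2,584.65 (≈ $16.5683 each)
After Dec 10: 529 on hand, pool $8,105.05 (≈ $15.3215 each)
Dec 11, sell 212: 212/529 × $8,105.05 → $3,248.14
After Dec 12: 492 on hand, pool $7,919.41 (≈ $16.0964 each)
Dec 13, sell 410: 410/492 × $7,919.41 → $6,599.50
Total COGS = $9,148.11 + $2,907.34 + $3,248.14 + $6,599.50 = $21,903.09
Ending inventory (cost pool remaining) = $1,319.91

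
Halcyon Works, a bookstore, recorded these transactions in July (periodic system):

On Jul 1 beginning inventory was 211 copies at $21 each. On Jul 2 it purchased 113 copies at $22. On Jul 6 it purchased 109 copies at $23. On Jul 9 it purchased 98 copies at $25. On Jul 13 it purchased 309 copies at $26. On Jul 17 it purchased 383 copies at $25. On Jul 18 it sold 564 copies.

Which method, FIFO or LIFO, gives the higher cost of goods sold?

FIFO COGS: 211 @ $21 + 113 @ $22 + 109 @ $23 + 98 @ $25 + 33 @ $26 = $12,732
LIFO COGS: 383 @ $25 + 181 @ $26 = $14,281

LIFO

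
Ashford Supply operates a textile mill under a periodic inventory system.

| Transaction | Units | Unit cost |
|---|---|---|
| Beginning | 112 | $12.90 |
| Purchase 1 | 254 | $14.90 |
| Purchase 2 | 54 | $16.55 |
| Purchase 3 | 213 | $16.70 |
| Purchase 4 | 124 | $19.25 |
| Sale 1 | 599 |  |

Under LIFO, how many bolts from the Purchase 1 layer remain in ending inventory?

46

Sale 1 (599) [LIFO — newest first]: 124 @ $19.25 + 213 @ $16.70 + 54 @ $16.55 + 208 @ $14.90 = $9,937.00
Ending inventory: 112 @ $12.90 + 46 @ $14.90 = $2,130.20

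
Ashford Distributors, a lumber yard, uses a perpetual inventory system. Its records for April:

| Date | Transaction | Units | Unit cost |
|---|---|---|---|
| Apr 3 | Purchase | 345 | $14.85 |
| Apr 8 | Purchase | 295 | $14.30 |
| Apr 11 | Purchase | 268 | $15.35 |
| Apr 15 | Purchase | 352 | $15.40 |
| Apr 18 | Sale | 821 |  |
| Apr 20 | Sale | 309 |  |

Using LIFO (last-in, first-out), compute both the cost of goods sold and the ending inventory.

COGS = $16,945.85; ending inventory = $1,930.50

Apr 18, 821 sold [LIFO — newest first]: 352 @ $15.40 + 268 @ $15.35 + 201 @ $14.30 = $12,408.90
Apr 20, 309 sold [LIFO — newest first]: 94 @ $14.30 + 215 @ $14.85 = $4,536.95
Total COGS = $12,408.90 + $4,536.95 = $16,945.85
Ending inventory: 130 @ $14.85 = $1,930.50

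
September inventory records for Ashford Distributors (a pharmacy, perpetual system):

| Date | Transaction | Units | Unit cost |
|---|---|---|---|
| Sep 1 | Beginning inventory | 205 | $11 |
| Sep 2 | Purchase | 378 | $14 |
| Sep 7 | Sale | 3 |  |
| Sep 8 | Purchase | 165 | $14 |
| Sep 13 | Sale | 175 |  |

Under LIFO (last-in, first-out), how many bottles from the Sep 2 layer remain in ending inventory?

Sep 7, 3 sold [LIFO — newest first]: 3 @ $14 = $42
Sep 13, 175 sold [LIFO — newest first]: 165 @ $14 + 10 @ $14 = $2,450
Total COGS = $42 + $2,450 = $2,492
Ending inventory: 205 @ $11 + 365 @ $14 = $7,365

365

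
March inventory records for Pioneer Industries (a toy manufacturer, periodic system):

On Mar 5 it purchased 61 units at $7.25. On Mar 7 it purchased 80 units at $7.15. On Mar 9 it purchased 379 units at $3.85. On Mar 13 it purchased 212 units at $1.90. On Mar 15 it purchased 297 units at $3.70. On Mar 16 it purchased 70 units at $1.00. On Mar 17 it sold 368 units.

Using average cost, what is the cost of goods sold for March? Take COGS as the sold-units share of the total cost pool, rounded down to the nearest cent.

COGS = $1,354.50

Mar 17, sell 368: 368/1099 × $4,045.10 → $1,354.50
Ending inventory (cost pool remaining) = $2,690.60
Check: goods available $4,045.10 = COGS $1,354.50 + ending $2,690.60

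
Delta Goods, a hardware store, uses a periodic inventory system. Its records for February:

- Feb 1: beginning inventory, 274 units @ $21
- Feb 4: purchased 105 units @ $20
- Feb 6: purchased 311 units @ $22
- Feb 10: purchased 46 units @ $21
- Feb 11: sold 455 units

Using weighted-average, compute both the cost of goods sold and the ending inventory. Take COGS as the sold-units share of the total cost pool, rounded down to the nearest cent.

Feb 11, sell 455: 455/736 × $15,662.00 → $9,682.35
Ending inventory (cost pool remaining) = $5,979.65

COGS = $9,682.35; ending inventory = $5,979.65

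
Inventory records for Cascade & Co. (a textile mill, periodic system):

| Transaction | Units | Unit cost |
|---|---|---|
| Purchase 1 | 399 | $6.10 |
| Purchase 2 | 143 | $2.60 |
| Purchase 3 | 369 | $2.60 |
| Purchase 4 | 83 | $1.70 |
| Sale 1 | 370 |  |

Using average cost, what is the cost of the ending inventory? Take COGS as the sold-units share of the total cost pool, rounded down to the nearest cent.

Ending inventory = $2,452.19

Sale 1, sell 370: 370/994 × $3,906.20 → $1,454.01
Ending inventory (cost pool remaining) = $2,452.19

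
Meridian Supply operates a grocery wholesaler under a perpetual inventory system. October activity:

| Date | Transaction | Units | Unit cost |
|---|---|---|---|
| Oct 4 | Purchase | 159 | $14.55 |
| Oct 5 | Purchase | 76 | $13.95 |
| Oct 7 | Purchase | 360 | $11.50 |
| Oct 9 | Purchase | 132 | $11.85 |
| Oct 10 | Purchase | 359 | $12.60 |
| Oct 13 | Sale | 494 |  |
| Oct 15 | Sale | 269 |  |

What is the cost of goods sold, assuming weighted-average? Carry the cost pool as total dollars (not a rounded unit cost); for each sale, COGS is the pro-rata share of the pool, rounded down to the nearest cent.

After Oct 4: 159 on hand, pool $2,313.45 (≈ $14.5500 each)
After Oct 5: 235 on hand, pool $3,373.65 (≈ $14.3560 each)
After Oct 7: 595 on hand, pool $7,513.65 (≈ $12.6280 each)
After Oct 9: 727 on hand, pool $9,077.85 (≈ $12.4867 each)
After Oct 10: 1086 on hand, pool $13,601.25 (≈ $12.5242 each)
Oct 13, sell 494: 494/1086 × $13,601.25 → $6,186.94
Oct 15, sell 269: 269/592 × $7,414.31 → $3,369.00
Total COGS = $6,186.94 + $3,369.00 = $9,555.94
Ending inventory (cost pool remaining) = $4,045.31
Check: goods available $13,601.25 = COGS $9,555.94 + ending $4,045.31

COGS = $9,555.94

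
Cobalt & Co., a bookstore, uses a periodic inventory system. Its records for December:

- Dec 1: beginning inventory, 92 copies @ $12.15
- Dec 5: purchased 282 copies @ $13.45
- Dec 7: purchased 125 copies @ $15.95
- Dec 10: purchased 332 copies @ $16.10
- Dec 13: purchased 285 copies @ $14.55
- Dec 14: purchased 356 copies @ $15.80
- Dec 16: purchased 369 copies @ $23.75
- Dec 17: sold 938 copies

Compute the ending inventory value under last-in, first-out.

Ending inventory = $13,297.25

Dec 17, 938 sold [LIFO — newest first]: 369 @ $23.75 + 356 @ $15.80 + 213 @ $14.55 = $17,487.70
Ending inventory: 92 @ $12.15 + 282 @ $13.45 + 125 @ $15.95 + 332 @ $16.10 + 72 @ $14.55 = $13,297.25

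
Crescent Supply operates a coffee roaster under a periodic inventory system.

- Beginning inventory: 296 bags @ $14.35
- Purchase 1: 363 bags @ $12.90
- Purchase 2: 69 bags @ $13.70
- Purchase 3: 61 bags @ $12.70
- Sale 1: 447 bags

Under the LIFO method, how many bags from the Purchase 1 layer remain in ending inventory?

Sale 1 (447) [LIFO — newest first]: 61 @ $12.70 + 69 @ $13.70 + 317 @ $12.90 = $5,809.30
Ending inventory: 296 @ $14.35 + 46 @ $12.90 = $4,841.00

46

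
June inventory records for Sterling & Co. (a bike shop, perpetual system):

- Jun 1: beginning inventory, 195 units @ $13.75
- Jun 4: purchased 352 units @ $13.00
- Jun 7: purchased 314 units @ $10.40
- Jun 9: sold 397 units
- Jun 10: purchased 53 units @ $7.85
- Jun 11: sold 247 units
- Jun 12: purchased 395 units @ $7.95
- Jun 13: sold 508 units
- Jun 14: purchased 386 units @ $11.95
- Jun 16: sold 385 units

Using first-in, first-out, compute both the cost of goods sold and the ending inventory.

COGS = $16,803.75; ending inventory = $1,888.10

Jun 9, 397 sold [FIFO — oldest first]: 195 @ $13.75 + 202 @ $13.00 = $5,307.25
Jun 11, 247 sold [FIFO — oldest first]: 150 @ $13.00 + 97 @ $10.40 = $2,958.80
Jun 13, 508 sold [FIFO — oldest first]: 217 @ $10.40 + 53 @ $7.85 + 238 @ $7.95 = $4,564.95
Jun 16, 385 sold [FIFO — oldest first]: 157 @ $7.95 + 228 @ $11.95 = $3,972.75
Total COGS = $5,307.25 + $2,958.80 + $4,564.95 + $3,972.75 = $16,803.75
Ending inventory: 158 @ $11.95 = $1,888.10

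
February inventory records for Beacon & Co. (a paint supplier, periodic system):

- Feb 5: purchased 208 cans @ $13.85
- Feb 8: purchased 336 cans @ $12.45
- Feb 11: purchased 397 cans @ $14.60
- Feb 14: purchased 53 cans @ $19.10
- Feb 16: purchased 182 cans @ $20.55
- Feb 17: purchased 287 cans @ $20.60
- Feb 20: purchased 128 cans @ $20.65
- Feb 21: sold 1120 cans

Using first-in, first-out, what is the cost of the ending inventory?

Ending inventory = $9,706.20

Feb 21, 1120 sold [FIFO — oldest first]: 208 @ $13.85 + 336 @ $12.45 + 397 @ $14.60 + 53 @ $19.10 + 126 @ $20.55 = $16,461.80
Ending inventory: 56 @ $20.55 + 287 @ $20.60 + 128 @ $20.65 = $9,706.20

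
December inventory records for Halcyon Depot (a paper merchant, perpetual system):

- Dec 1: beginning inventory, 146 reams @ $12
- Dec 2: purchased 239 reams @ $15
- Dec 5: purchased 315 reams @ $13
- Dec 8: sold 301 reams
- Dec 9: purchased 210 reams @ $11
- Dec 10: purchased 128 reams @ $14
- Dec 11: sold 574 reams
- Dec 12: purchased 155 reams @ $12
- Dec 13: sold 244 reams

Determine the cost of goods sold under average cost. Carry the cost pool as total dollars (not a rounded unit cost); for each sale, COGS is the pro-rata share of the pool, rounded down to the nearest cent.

After Dec 1: 146 on hand, pool $1,752.00 (≈ $12.0000 each)
After Dec 2: 385 on hand, pool $5,337.00 (≈ $13.8623 each)
After Dec 5: 700 on hand, pool $9,432.00 (≈ $13.4743 each)
Dec 8, sell 301: 301/700 × $9,432.00 → $4,055.76
After Dec 9: 609 on hand, pool $7,686.24 (≈ $12.6211 each)
After Dec 10: 737 on hand, pool $9,478.24 (≈ $12.8606 each)
Dec 11, sell 574: 574/737 × $9,478.24 → $7,381.96
After Dec 12: 318 on hand, pool $3,956.28 (≈ $12.4411 each)
Dec 13, sell 244: 244/318 × $3,956.28 → $3,035.63
Total COGS = $4,055.76 + $7,381.96 + $3,035.63 = $14,473.35
Ending inventory (cost pool remaining) = $920.65

COGS = $14,473.35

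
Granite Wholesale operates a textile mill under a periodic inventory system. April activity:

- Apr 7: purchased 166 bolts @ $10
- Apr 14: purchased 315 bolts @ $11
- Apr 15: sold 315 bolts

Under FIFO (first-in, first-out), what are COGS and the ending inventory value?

COGS = $3,299; ending inventory = $1,826

Apr 15, 315 sold [FIFO — oldest first]: 166 @ $10 + 149 @ $11 = $3,299
Ending inventory: 166 @ $11 = $1,826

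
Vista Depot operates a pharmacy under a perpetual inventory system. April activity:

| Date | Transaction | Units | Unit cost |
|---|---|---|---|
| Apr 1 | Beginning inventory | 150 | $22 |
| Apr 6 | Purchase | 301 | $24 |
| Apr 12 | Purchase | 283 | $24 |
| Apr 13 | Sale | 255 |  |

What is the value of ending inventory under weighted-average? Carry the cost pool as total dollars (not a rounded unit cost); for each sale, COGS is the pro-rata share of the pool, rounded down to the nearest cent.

After Apr 1: 150 on hand, pool $3,300.00 (≈ $22.0000 each)
After Apr 6: 451 on hand, pool $10,524.00 (≈ $23.3348 each)
After Apr 12: 734 on hand, pool $17,316.00 (≈ $23.5913 each)
Apr 13, sell 255: 255/734 × $17,316.00 → $6,015.77
Ending inventory (cost pool remaining) = $11,300.23

Ending inventory = $11,300.23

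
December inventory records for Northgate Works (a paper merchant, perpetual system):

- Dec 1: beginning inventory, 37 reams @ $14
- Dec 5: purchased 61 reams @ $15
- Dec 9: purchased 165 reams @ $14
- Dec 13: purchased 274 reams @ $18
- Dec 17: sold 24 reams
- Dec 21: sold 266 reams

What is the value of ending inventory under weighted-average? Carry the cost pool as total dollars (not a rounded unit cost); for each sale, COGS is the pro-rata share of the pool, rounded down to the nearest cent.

After Dec 1: 37 on hand, pool $518.00 (≈ $14.0000 each)
After Dec 5: 98 on hand, pool $1,433.00 (≈ $14.6224 each)
After Dec 9: 263 on hand, pool $3,743.00 (≈ $14.2319 each)
After Dec 13: 537 on hand, pool $8,675.00 (≈ $16.1546 each)
Dec 17, sell 24: 24/537 × $8,675.00 → $387.70
Dec 21, sell 266: 266/513 × $8,287.30 → $4,297.11
Total COGS = $387.70 + $4,297.11 = $4,684.81
Ending inventory (cost pool remaining) = $3,990.19

Ending inventory = $3,990.19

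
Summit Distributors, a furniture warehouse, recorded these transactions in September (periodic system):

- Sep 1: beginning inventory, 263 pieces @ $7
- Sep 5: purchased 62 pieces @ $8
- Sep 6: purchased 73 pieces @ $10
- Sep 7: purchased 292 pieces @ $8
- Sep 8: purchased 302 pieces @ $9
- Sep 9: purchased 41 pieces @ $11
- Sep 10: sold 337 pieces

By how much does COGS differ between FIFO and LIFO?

$658

FIFO COGS: 263 @ $7 + 62 @ $8 + 12 @ $10 = $2,457
LIFO COGS: 41 @ $11 + 296 @ $9 = $3,115
Difference = |$2,457 − $3,115| = $658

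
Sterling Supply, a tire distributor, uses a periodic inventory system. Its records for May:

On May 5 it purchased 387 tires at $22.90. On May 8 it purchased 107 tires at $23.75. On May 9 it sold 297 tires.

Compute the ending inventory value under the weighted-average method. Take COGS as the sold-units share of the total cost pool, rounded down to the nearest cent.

Ending inventory = $4,547.57

May 9, sell 297: 297/494 × $11,403.55 → $6,855.98
Ending inventory (cost pool remaining) = $4,547.57
Check: goods available $11,403.55 = COGS $6,855.98 + ending $4,547.57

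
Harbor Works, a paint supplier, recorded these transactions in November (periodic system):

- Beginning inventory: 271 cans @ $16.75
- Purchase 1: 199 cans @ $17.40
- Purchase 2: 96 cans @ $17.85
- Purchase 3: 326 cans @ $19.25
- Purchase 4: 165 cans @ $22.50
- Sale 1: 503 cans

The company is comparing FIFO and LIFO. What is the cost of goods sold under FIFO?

COGS = $8,590.90

FIFO COGS: 271 @ $16.75 + 199 @ $17.40 + 33 @ $17.85 = $8,590.90
LIFO COGS: 165 @ $22.50 + 326 @ $19.25 + 12 @ $17.85 = $10,202.20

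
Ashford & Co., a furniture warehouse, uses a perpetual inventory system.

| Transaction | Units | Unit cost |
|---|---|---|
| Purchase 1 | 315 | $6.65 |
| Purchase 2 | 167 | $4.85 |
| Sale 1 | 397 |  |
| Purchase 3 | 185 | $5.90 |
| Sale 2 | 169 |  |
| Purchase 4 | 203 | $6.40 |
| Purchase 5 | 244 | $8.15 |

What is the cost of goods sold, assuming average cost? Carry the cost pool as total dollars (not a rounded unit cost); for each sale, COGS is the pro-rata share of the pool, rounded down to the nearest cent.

COGS = $3,396.28

After Purchase 1: 315 on hand, pool $2,094.75 (≈ $6.6500 each)
After Purchase 2: 482 on hand, pool $2,904.70 (≈ $6.0263 each)
Sale 1, sell 397: 397/482 × $2,904.70 → $2,392.46
After Purchase 3: 270 on hand, pool $1,603.74 (≈ $5.9398 each)
Sale 2, sell 169: 169/270 × $1,603.74 → $1,003.82
After Purchase 4: 304 on hand, pool $1,899.12 (≈ $6.2471 each)
After Purchase 5: 548 on hand, pool $3,887.72 (≈ $7.0944 each)
Total COGS = $2,392.46 + $1,003.82 = $3,396.28
Ending inventory (cost pool remaining) = $3,887.72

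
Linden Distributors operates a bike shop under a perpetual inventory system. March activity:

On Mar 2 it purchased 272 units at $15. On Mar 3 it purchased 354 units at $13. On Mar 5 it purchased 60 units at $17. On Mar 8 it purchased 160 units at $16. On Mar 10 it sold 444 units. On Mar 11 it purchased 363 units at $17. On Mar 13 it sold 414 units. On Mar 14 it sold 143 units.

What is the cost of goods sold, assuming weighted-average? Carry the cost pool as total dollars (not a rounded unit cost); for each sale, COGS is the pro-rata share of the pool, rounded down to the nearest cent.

After Mar 2: 272 on hand, pool $4,080.00 (≈ $15.0000 each)
After Mar 3: 626 on hand, pool $8,682.00 (≈ $13.8690 each)
After Mar 5: 686 on hand, pool $9,702.00 (≈ $14.1429 each)
After Mar 8: 846 on hand, pool $12,262.00 (≈ $14.4941 each)
Mar 10, sell 444: 444/846 × $12,262.00 → $6,435.37
After Mar 11: 765 on hand, pool $11,997.63 (≈ $15.6832 each)
Mar 13, sell 414: 414/765 × $11,997.63 → $6,492.83
Mar 14, sell 143: 143/351 × $5,504.80 → $2,242.69
Total COGS = $6,435.37 + $6,492.83 + $2,242.69 = $15,170.89
Ending inventory (cost pool remaining) = $3,262.11

COGS = $15,170.89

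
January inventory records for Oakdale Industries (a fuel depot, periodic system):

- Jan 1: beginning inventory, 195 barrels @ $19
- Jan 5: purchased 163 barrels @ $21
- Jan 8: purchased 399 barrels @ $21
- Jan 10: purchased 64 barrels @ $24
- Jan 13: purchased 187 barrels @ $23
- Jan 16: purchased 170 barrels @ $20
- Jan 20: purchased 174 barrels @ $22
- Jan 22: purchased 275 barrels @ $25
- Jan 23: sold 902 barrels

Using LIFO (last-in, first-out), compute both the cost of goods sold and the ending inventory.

Jan 23, 902 sold [LIFO — newest first]: 275 @ $25 + 174 @ $22 + 170 @ $20 + 187 @ $23 + 64 @ $24 + 32 @ $21 = $20,612
Ending inventory: 195 @ $19 + 163 @ $21 + 367 @ $21 = $14,835
Check: goods available $35,447 = COGS $20,612 + ending $14,835

COGS = $20,612; ending inventory = $14,835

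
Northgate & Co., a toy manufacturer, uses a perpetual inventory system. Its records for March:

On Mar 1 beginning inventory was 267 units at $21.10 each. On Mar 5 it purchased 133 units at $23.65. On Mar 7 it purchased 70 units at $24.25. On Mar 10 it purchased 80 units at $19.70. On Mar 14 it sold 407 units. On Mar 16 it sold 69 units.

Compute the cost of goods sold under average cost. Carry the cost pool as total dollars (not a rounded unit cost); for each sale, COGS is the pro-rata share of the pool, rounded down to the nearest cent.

After Mar 1: 267 on hand, pool $5,633.70 (≈ $21.1000 each)
After Mar 5: 400 on hand, pool $8,779.15 (≈ $21.9479 each)
After Mar 7: 470 on hand, pool $10,476.65 (≈ $22.2907 each)
After Mar 10: 550 on hand, pool $12,052.65 (≈ $21.9139 each)
Mar 14, sell 407: 407/550 × $12,052.65 → $8,918.96
Mar 16, sell 69: 69/143 × $3,133.69 → $1,512.06
Total COGS = $8,918.96 + $1,512.06 = $10,431.02
Ending inventory (cost pool remaining) = $1,621.63
Check: goods available $12,052.65 = COGS $10,431.02 + ending $1,621.63

COGS = $10,431.02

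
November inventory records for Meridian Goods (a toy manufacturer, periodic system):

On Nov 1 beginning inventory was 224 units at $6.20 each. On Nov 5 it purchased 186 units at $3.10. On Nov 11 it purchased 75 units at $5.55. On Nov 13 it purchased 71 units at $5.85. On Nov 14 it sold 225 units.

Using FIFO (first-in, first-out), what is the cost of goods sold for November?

COGS = $1,391.90

Nov 14, 225 sold [FIFO — oldest first]: 224 @ $6.20 + 1 @ $3.10 = $1,391.90
Ending inventory: 185 @ $3.10 + 75 @ $5.55 + 71 @ $5.85 = $1,405.10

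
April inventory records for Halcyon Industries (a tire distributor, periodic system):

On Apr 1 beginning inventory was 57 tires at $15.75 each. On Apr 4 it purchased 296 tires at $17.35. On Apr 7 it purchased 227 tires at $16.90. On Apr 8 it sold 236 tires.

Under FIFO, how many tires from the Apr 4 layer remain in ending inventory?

Apr 8, 236 sold [FIFO — oldest first]: 57 @ $15.75 + 179 @ $17.35 = $4,003.40
Ending inventory: 117 @ $17.35 + 227 @ $16.90 = $5,866.25
Check: goods available $9,869.65 = COGS $4,003.40 + ending $5,866.25

117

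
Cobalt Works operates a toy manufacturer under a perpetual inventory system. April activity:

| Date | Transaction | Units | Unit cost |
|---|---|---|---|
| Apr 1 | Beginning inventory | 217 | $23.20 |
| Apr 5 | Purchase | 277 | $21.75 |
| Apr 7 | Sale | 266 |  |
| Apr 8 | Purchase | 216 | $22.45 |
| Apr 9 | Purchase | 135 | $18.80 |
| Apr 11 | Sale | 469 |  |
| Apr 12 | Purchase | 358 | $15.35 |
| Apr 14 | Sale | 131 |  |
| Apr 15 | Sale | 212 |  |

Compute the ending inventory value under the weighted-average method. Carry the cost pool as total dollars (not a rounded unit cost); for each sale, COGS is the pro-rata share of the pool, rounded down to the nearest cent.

Ending inventory = $2,101.63

After Apr 1: 217 on hand, pool $5,034.40 (≈ $23.2000 each)
After Apr 5: 494 on hand, pool $11,059.15 (≈ $22.3869 each)
Apr 7, sell 266: 266/494 × $11,059.15 → $5,954.92
After Apr 8: 444 on hand, pool $9,953.43 (≈ $22.4176 each)
After Apr 9: 579 on hand, pool $12,491.43 (≈ $21.5741 each)
Apr 11, sell 469: 469/579 × $12,491.43 → $10,118.27
After Apr 12: 468 on hand, pool $7,868.46 (≈ $16.8129 each)
Apr 14, sell 131: 131/468 × $7,868.46 → $2,202.49
Apr 15, sell 212: 212/337 × $5,665.97 → $3,564.34
Total COGS = $5,954.92 + $10,118.27 + $2,202.49 + $3,564.34 = $21,840.02
Ending inventory (cost pool remaining) = $2,101.63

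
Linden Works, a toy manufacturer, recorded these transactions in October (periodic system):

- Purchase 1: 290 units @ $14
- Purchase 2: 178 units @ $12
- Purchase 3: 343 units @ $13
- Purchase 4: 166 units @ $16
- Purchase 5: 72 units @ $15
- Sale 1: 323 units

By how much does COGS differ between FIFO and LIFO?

FIFO COGS: 290 @ $14 + 33 @ $12 = $4,456
LIFO COGS: 72 @ $15 + 166 @ $16 + 85 @ $13 = $4,841
Difference = |$4,456 − $4,841| = $385

$385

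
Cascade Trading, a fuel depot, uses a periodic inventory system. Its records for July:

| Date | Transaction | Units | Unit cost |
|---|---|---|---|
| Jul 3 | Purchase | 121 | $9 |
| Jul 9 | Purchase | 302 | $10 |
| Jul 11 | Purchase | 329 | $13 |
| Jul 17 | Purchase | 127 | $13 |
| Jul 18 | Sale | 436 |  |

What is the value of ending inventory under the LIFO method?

Jul 18, 436 sold [LIFO — newest first]: 127 @ $13 + 309 @ $13 = $5,668
Ending inventory: 121 @ $9 + 302 @ $10 + 20 @ $13 = $4,369
Check: goods available $10,037 = COGS $5,668 + ending $4,369

Ending inventory = $4,369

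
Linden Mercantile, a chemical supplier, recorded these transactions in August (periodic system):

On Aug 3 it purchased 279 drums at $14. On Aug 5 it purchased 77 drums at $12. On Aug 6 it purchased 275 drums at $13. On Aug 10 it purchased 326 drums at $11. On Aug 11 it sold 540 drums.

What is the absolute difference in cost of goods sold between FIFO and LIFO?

$854

FIFO COGS: 279 @ $14 + 77 @ $12 + 184 @ $13 = $7,222
LIFO COGS: 326 @ $11 + 214 @ $13 = $6,368
Difference = |$7,222 − $6,368| = $854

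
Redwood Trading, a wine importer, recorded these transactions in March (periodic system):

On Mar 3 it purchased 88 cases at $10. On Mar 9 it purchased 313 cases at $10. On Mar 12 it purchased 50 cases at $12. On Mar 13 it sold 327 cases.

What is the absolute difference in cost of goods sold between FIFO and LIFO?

$100

FIFO COGS: 88 @ $10 + 239 @ $10 = $3,270
LIFO COGS: 50 @ $12 + 277 @ $10 = $3,370
Difference = |$3,270 − $3,370| = $100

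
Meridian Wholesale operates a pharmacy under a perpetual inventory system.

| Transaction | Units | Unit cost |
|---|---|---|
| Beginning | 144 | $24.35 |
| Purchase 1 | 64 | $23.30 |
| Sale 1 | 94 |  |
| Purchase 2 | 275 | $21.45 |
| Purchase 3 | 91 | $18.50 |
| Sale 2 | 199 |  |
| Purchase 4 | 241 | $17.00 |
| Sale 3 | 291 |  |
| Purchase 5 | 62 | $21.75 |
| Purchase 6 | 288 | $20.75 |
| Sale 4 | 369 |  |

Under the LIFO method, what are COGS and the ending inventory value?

COGS = $19,123.35; ending inventory = $4,878.00

Sale 1 (94) [LIFO — newest first]: 64 @ $23.30 + 30 @ $24.35 = $2,221.70
Sale 2 (199) [LIFO — newest first]: 91 @ $18.50 + 108 @ $21.45 = $4,000.10
Sale 3 (291) [LIFO — newest first]: 241 @ $17.00 + 50 @ $21.45 = $5,169.50
Sale 4 (369) [LIFO — newest first]: 288 @ $20.75 + 62 @ $21.75 + 19 @ $21.45 = $7,732.05
Total COGS = $2,221.70 + $4,000.10 + $5,169.50 + $7,732.05 = $19,123.35
Ending inventory: 114 @ $24.35 + 98 @ $21.45 = $4,878.00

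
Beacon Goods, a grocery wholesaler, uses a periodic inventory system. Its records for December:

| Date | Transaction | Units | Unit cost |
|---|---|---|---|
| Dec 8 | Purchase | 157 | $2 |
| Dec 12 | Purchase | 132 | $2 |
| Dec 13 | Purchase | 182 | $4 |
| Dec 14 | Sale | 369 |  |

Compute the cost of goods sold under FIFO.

COGS = $898

Dec 14, 369 sold [FIFO — oldest first]: 157 @ $2 + 132 @ $2 + 80 @ $4 = $898
Ending inventory: 102 @ $4 = $408
Check: goods available $1,306 = COGS $898 + ending $408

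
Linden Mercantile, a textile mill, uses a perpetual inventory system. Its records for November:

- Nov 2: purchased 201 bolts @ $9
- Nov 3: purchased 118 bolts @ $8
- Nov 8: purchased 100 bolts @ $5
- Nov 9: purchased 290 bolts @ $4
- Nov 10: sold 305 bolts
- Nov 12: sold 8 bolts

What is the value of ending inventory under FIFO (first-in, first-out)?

Ending inventory = $1,708

Nov 10, 305 sold [FIFO — oldest first]: 201 @ $9 + 104 @ $8 = $2,641
Nov 12, 8 sold [FIFO — oldest first]: 8 @ $8 = $64
Total COGS = $2,641 + $64 = $2,705
Ending inventory: 6 @ $8 + 100 @ $5 + 290 @ $4 = $1,708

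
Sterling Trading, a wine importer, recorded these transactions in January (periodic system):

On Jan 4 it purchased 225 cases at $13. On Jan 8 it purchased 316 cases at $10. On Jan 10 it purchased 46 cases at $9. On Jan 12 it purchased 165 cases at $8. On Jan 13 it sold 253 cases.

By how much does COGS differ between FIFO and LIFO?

FIFO COGS: 225 @ $13 + 28 @ $10 = $3,205
LIFO COGS: 165 @ $8 + 46 @ $9 + 42 @ $10 = $2,154
Difference = |$3,205 − $2,154| = $1,051

$1,051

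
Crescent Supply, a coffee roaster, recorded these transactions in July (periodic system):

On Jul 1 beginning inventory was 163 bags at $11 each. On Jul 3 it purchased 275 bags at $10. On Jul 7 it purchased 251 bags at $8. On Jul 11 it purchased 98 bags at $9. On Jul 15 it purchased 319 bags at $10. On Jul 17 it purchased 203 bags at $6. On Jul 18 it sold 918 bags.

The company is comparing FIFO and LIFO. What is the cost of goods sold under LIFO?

FIFO COGS: 163 @ $11 + 275 @ $10 + 251 @ $8 + 98 @ $9 + 131 @ $10 = $8,743
LIFO COGS: 203 @ $6 + 319 @ $10 + 98 @ $9 + 251 @ $8 + 47 @ $10 = $7,768

COGS = $7,768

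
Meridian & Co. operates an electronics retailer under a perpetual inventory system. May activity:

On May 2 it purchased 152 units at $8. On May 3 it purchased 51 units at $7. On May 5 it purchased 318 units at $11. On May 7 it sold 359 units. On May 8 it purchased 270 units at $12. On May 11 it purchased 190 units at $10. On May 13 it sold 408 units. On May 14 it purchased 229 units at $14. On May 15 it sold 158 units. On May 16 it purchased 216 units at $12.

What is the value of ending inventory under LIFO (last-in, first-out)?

May 7, 359 sold [LIFO — newest first]: 318 @ $11 + 41 @ $7 = $3,785
May 13, 408 sold [LIFO — newest first]: 190 @ $10 + 218 @ $12 = $4,516
May 15, 158 sold [LIFO — newest first]: 158 @ $14 = $2,212
Total COGS = $3,785 + $4,516 + $2,212 = $10,513
Ending inventory: 152 @ $8 + 10 @ $7 + 52 @ $12 + 71 @ $14 + 216 @ $12 = $5,496

Ending inventory = $5,496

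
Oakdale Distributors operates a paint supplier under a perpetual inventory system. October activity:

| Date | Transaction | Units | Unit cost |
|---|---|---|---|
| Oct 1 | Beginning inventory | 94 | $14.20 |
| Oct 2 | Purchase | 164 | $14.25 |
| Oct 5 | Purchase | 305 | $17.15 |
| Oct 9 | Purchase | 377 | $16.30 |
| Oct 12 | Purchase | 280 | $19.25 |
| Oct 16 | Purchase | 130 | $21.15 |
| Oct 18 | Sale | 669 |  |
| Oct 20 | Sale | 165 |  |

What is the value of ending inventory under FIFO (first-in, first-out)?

Oct 18, 669 sold [FIFO — oldest first]: 94 @ $14.20 + 164 @ $14.25 + 305 @ $17.15 + 106 @ $16.30 = $10,630.35
Oct 20, 165 sold [FIFO — oldest first]: 165 @ $16.30 = $2,689.50
Total COGS = $10,630.35 + $2,689.50 = $13,319.85
Ending inventory: 106 @ $16.30 + 280 @ $19.25 + 130 @ $21.15 = $9,867.30
Check: goods available $23,187.15 = COGS $13,319.85 + ending $9,867.30

Ending inventory = $9,867.30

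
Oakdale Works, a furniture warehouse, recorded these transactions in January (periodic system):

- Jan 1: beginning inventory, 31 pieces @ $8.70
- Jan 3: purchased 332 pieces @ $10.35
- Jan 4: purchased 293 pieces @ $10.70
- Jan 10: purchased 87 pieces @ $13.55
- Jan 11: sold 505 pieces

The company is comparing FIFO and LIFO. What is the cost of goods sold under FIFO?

FIFO COGS: 31 @ $8.70 + 332 @ $10.35 + 142 @ $10.70 = $5,225.30
LIFO COGS: 87 @ $13.55 + 293 @ $10.70 + 125 @ $10.35 = $5,607.70

COGS = $5,225.30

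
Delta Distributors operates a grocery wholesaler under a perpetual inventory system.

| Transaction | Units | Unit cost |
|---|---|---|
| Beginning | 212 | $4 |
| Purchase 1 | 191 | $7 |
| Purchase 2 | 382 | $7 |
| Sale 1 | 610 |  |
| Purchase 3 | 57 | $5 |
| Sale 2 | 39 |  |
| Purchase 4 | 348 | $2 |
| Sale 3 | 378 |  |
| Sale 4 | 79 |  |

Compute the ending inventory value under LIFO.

Sale 1 (610) [LIFO — newest first]: 382 @ $7 + 191 @ $7 + 37 @ $4 = $4,159
Sale 2 (39) [LIFO — newest first]: 39 @ $5 = $195
Sale 3 (378) [LIFO — newest first]: 348 @ $2 + 18 @ $5 + 12 @ $4 = $834
Sale 4 (79) [LIFO — newest first]: 79 @ $4 = $316
Total COGS = $4,159 + $195 + $834 + $316 = $5,504
Ending inventory: 84 @ $4 = $336

Ending inventory = $336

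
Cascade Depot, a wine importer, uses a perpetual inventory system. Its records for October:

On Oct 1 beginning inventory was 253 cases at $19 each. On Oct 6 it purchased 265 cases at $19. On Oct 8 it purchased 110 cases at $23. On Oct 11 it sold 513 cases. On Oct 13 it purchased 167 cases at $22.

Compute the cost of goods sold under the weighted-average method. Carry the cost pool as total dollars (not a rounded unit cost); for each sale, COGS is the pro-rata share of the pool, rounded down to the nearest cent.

After Oct 1: 253 on hand, pool $4,807.00 (≈ $19.0000 each)
After Oct 6: 518 on hand, pool $9,842.00 (≈ $19.0000 each)
After Oct 8: 628 on hand, pool $12,372.00 (≈ $19.7006 each)
Oct 11, sell 513: 513/628 × $12,372.00 → $10,106.42
After Oct 13: 282 on hand, pool $5,939.58 (≈ $21.0623 each)
Ending inventory (cost pool remaining) = $5,939.58

COGS = $10,106.42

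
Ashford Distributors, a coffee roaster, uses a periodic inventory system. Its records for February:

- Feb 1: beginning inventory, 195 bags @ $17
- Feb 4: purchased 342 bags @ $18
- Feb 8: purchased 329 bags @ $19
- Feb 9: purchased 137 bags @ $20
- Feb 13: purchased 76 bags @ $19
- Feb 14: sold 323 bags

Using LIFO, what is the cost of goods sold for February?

COGS = $6,274

Feb 14, 323 sold [LIFO — newest first]: 76 @ $19 + 137 @ $20 + 110 @ $19 = $6,274
Ending inventory: 195 @ $17 + 342 @ $18 + 219 @ $19 = $13,632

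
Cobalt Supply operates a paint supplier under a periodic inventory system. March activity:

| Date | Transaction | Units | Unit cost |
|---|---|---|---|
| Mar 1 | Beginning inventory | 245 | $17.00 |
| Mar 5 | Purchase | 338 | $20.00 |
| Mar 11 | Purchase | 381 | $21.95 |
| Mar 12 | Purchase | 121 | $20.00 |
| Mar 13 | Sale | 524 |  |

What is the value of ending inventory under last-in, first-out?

Ending inventory = $10,485.00

Mar 13, 524 sold [LIFO — newest first]: 121 @ $20.00 + 381 @ $21.95 + 22 @ $20.00 = $11,222.95
Ending inventory: 245 @ $17.00 + 316 @ $20.00 = $10,485.00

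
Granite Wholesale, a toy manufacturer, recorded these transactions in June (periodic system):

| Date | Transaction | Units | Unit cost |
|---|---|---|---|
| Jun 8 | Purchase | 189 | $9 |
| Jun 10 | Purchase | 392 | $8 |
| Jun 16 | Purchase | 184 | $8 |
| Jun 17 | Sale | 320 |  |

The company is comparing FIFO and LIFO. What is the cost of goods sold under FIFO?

FIFO COGS: 189 @ $9 + 131 @ $8 = $2,749
LIFO COGS: 184 @ $8 + 136 @ $8 = $2,560

COGS = $2,749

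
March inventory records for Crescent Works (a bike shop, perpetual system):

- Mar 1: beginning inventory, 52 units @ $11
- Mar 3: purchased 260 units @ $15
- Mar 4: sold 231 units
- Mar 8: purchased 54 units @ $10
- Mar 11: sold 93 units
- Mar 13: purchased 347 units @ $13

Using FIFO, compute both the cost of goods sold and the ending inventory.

COGS = $4,592; ending inventory = $4,931

Mar 4, 231 sold [FIFO — oldest first]: 52 @ $11 + 179 @ $15 = $3,257
Mar 11, 93 sold [FIFO — oldest first]: 81 @ $15 + 12 @ $10 = $1,335
Total COGS = $3,257 + $1,335 = $4,592
Ending inventory: 42 @ $10 + 347 @ $13 = $4,931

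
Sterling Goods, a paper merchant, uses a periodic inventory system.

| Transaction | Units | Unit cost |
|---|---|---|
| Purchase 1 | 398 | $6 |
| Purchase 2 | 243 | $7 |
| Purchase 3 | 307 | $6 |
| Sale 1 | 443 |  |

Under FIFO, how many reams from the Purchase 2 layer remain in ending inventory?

Sale 1 (443) [FIFO — oldest first]: 398 @ $6 + 45 @ $7 = $2,703
Ending inventory: 198 @ $7 + 307 @ $6 = $3,228

198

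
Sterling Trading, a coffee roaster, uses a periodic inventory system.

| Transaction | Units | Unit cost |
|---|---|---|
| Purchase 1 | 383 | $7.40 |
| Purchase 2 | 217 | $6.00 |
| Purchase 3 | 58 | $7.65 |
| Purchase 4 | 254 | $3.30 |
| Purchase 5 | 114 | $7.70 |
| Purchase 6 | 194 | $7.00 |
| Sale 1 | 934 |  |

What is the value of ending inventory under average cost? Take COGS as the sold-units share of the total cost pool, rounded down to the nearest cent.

Sale 1, sell 934: 934/1220 × $7,653.90 → $5,859.62
Ending inventory (cost pool remaining) = $1,794.28
Check: goods available $7,653.90 = COGS $5,859.62 + ending $1,794.28

Ending inventory = $1,794.28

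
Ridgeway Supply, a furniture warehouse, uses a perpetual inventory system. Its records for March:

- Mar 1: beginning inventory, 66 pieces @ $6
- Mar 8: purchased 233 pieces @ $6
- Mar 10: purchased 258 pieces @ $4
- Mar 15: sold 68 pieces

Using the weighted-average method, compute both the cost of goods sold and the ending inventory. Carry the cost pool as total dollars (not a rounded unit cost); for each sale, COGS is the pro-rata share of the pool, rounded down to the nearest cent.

COGS = $345.00; ending inventory = $2,481.00

After Mar 1: 66 on hand, pool $396.00 (≈ $6.0000 each)
After Mar 8: 299 on hand, pool $1,794.00 (≈ $6.0000 each)
After Mar 10: 557 on hand, pool $2,826.00 (≈ $5.0736 each)
Mar 15, sell 68: 68/557 × $2,826.00 → $345.00
Ending inventory (cost pool remaining) = $2,481.00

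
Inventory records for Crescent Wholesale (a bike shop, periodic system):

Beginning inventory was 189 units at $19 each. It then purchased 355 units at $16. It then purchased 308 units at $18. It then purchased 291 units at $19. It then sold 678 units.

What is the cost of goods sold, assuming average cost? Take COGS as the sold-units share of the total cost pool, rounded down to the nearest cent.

COGS = $12,067.56

Sale 1, sell 678: 678/1143 × $20,344.00 → $12,067.56
Ending inventory (cost pool remaining) = $8,276.44
Check: goods available $20,344.00 = COGS $12,067.56 + ending $8,276.44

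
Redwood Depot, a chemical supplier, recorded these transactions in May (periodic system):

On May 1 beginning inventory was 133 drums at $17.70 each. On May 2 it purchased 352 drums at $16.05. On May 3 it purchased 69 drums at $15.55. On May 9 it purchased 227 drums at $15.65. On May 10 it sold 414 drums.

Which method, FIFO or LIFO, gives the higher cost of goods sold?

FIFO

FIFO COGS: 133 @ $17.70 + 281 @ $16.05 = $6,864.15
LIFO COGS: 227 @ $15.65 + 69 @ $15.55 + 118 @ $16.05 = $6,519.40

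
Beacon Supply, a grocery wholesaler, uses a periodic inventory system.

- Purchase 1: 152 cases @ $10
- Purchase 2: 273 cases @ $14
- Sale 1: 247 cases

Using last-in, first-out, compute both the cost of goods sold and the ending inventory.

Sale 1 (247) [LIFO — newest first]: 247 @ $14 = $3,458
Ending inventory: 152 @ $10 + 26 @ $14 = $1,884

COGS = $3,458; ending inventory = $1,884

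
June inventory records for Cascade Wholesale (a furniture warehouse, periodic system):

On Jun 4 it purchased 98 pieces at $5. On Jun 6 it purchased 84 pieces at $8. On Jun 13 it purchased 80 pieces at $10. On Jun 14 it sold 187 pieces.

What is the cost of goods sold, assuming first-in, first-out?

COGS = $1,212

Jun 14, 187 sold [FIFO — oldest first]: 98 @ $5 + 84 @ $8 + 5 @ $10 = $1,212
Ending inventory: 75 @ $10 = $750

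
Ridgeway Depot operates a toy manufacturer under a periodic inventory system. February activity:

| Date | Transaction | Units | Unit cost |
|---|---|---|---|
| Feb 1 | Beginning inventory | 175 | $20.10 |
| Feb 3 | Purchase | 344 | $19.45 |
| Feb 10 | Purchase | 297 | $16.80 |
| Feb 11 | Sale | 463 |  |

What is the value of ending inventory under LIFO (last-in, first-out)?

Ending inventory = $6,979.60

Feb 11, 463 sold [LIFO — newest first]: 297 @ $16.80 + 166 @ $19.45 = $8,218.30
Ending inventory: 175 @ $20.10 + 178 @ $19.45 = $6,979.60
Check: goods available $15,197.90 = COGS $8,218.30 + ending $6,979.60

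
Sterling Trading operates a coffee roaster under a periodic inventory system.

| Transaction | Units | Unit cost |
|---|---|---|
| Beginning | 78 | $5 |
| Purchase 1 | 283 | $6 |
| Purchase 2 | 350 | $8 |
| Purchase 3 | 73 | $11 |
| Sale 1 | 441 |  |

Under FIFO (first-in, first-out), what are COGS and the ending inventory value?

Sale 1 (441) [FIFO — oldest first]: 78 @ $5 + 283 @ $6 + 80 @ $8 = $2,728
Ending inventory: 270 @ $8 + 73 @ $11 = $2,963

COGS = $2,728; ending inventory = $2,963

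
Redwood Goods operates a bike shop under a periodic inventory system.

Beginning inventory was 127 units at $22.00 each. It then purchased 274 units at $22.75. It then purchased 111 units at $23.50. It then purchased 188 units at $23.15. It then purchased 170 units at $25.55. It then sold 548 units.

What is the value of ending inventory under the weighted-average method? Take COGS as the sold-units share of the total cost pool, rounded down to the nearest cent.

Ending inventory = $7,525.07

Sale 1, sell 548: 548/870 × $20,331.70 → $12,806.63
Ending inventory (cost pool remaining) = $7,525.07
Check: goods available $20,331.70 = COGS $12,806.63 + ending $7,525.07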